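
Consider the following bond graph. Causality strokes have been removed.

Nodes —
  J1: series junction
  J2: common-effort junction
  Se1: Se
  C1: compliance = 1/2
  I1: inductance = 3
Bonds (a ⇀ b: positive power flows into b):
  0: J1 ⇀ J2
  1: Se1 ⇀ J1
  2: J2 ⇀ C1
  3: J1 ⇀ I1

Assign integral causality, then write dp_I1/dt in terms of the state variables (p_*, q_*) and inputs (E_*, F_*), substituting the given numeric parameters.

dp_I1/dt = E_Se1 - 2*q_C1

b1 stroke→J1  (Se1 fixes effort; stroke away)
b2 stroke→J2  (C1 outputs effort q/C1)
b0 stroke→J1  (J2: bond 2 brought effort, rest push out)
b3 stroke→I1  (J1 needs exactly one f-in)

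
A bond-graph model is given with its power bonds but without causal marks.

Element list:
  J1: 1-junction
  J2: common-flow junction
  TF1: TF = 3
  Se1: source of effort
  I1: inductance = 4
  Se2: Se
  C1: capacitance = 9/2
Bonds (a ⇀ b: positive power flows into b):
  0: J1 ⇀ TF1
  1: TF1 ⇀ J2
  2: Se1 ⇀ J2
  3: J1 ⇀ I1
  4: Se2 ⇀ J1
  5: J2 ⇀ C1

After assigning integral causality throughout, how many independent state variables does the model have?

2  (C1, I1 all integral)

β2 stroke→J2  (source Se1 imposes e)
β4 stroke→J1  (Se2: effort source, stroke at far end)
β3 stroke→I1  (I1: I, integral causality)
β0 stroke→J1  (J1 flow already set via bond 3)
β1 stroke→TF1  (through TF1, causality passes straight; one stroke at TF1)
β5 stroke→J2  (J2: bond 1 brought flow, rest push out)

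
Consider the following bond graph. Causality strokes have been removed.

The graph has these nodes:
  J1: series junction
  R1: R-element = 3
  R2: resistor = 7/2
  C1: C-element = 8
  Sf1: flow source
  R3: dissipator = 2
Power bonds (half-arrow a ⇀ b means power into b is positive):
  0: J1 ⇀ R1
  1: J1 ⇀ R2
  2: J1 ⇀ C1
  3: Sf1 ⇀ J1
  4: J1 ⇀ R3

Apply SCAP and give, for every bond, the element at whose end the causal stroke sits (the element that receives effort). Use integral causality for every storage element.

b3 |Sf1  (Sf1 (Sf) sets flow on bond)
b0 |J1  (common-f at J1 fixed by 3)
b1 |J1  (J1: bond 3 brought flow, rest push out)
b2 |J1  (J1: bond 3 brought flow, rest push out)
b4 |J1  (J1 flow already set via bond 3)

#0 →J1
#1 →J1
#2 →J1
#3 →Sf1
#4 →J1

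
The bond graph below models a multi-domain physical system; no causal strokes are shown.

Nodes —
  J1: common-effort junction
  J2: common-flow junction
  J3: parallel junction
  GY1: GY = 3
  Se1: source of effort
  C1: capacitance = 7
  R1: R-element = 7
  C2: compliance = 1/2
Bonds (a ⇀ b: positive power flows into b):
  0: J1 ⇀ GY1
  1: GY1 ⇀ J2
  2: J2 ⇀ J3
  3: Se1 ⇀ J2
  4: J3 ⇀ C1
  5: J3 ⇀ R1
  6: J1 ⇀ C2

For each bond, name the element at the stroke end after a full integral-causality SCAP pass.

b3 stroke at J2  (Se1 (Se) sets effort on bond)
b4 stroke at J3  (C1 integral (e out))
b2 stroke at J2  (J3 effort already set via bond 4)
b5 stroke at R1  (common-e at J3 fixed by 4)
b1 stroke at GY1  (closing 1-jn rule on J2)
b0 stroke at GY1  (through GY1, causality inverts; strokes same side of GY1)
b6 stroke at J1  (J1: last free bond brings effort in)

#0 stroke→GY1
#1 stroke→GY1
#2 stroke→J2
#3 stroke→J2
#4 stroke→J3
#5 stroke→R1
#6 stroke→J1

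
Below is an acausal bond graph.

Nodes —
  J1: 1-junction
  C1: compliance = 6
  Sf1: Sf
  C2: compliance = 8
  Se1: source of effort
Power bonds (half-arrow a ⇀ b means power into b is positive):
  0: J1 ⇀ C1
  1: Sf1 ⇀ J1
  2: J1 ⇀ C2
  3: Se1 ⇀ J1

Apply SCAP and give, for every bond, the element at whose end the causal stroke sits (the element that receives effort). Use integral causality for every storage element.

#1 stroke at Sf1  (source Sf1 imposes f)
#3 stroke at J1  (Se1 (Se) sets effort on bond)
#0 stroke at J1  (J1: bond 1 brought flow, rest push out)
#2 stroke at J1  (1-jn J1 has f-setter on 1)

#0 stroke→J1
#1 stroke→Sf1
#2 stroke→J1
#3 stroke→J1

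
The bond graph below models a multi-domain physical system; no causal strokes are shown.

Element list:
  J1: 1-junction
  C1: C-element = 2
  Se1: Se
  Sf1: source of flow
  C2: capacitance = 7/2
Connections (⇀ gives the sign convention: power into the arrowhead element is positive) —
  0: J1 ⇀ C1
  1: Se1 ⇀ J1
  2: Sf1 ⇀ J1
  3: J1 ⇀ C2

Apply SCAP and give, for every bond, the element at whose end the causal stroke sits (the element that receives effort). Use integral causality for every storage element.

b0 →J1
b1 →J1
b2 →Sf1
b3 →J1

b1 stroke→J1  (Se1: effort source, stroke at far end)
b2 stroke→Sf1  (Sf1 fixes flow; stroke at Sf1)
b0 stroke→J1  (J1 flow already set via bond 2)
b3 stroke→J1  (J1 flow already set via bond 2)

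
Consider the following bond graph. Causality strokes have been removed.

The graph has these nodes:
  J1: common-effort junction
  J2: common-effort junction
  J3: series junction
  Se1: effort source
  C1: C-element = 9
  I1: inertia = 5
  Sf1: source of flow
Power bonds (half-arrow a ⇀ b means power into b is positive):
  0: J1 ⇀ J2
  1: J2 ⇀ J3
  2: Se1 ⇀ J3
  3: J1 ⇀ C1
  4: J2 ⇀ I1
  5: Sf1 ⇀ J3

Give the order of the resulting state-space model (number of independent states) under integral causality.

bond 2 stroke at J3  (Se1 (Se) sets effort on bond)
bond 5 stroke at Sf1  (source Sf1 imposes f)
bond 1 stroke at J3  (1-jn J3 has f-setter on 5)
bond 3 stroke at J1  (C1 outputs effort q/C1)
bond 0 stroke at J2  (J1 effort already set via bond 3)
bond 4 stroke at I1  (0-jn J2 has e-setter on 0)

2  (C1, I1 all integral)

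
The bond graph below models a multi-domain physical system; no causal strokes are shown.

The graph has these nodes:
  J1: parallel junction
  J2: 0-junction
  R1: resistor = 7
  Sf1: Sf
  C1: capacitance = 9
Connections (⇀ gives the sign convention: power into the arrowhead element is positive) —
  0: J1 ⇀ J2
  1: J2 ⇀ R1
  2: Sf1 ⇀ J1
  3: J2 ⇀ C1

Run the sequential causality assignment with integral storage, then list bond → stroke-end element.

bond 0 stroke at J1
bond 1 stroke at R1
bond 2 stroke at Sf1
bond 3 stroke at J2

b2 |Sf1  (Sf1: flow source, stroke at near end)
b0 |J1  (only one effort-in slot at J1)
b3 |J2  (C1 outputs effort q/C1)
b1 |R1  (J2: bond 3 brought effort, rest push out)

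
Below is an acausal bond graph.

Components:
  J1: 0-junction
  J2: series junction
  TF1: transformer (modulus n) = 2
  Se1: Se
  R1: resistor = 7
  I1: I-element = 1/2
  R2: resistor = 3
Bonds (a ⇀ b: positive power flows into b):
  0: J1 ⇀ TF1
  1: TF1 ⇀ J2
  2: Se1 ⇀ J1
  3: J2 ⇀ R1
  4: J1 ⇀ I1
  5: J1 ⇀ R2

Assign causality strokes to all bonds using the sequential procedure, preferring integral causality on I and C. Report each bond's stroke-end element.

#2 stroke at J1  (Se1 (Se) sets effort on bond)
#0 stroke at TF1  (J1: bond 2 brought effort, rest push out)
#4 stroke at I1  (J1 effort already set via bond 2)
#5 stroke at R2  (common-e at J1 fixed by 2)
#1 stroke at J2  (TF1: transformer flips bond 0)
#3 stroke at R1  (J2: last free bond brings flow in)

bond 0 stroke→TF1
bond 1 stroke→J2
bond 2 stroke→J1
bond 3 stroke→R1
bond 4 stroke→I1
bond 5 stroke→R2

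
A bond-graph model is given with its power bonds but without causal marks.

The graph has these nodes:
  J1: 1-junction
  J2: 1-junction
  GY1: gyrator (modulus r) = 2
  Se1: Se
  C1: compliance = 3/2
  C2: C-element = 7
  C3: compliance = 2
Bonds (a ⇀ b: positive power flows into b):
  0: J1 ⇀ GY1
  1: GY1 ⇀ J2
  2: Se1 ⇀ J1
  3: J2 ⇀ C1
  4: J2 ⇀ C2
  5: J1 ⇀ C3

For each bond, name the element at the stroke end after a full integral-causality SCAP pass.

b2 →J1  (source Se1 imposes e)
b3 →J2  (C1: C, integral causality)
b4 →J2  (C2: C, integral causality)
b1 →GY1  (J2: last free bond brings flow in)
b0 →GY1  (GY1 both-in/both-out from 1)
b5 →J1  (J1 flow already set via bond 0)

#0 stroke→GY1
#1 stroke→GY1
#2 stroke→J1
#3 stroke→J2
#4 stroke→J2
#5 stroke→J1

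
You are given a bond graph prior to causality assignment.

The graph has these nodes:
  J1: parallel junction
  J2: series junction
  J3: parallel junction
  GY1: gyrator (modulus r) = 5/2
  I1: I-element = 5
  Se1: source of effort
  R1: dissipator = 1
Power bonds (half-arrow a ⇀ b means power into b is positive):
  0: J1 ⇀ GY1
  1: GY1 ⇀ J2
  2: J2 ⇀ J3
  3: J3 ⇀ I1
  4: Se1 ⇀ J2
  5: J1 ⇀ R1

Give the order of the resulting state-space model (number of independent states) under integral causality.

1  (I1 all integral)

b4 stroke→J2  (Se1 (Se) sets effort on bond)
b3 stroke→I1  (I1: I, integral causality)
b2 stroke→J3  (closing 0-jn rule on J3)
b1 stroke→J2  (J2 flow already set via bond 2)
b0 stroke→J1  (through GY1, causality inverts; strokes same side of GY1)
b5 stroke→R1  (J1 effort already set via bond 0)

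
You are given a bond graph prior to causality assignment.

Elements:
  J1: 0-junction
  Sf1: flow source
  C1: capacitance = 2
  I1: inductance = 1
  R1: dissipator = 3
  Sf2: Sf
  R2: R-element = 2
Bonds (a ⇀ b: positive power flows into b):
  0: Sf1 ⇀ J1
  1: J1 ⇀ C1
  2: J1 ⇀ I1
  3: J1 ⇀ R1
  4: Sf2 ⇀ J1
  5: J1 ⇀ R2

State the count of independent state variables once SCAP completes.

b0 stroke at Sf1  (Sf1: flow source, stroke at near end)
b4 stroke at Sf2  (source Sf2 imposes f)
b1 stroke at J1  (C1 outputs effort q/C1)
b2 stroke at I1  (J1 effort already set via bond 1)
b3 stroke at R1  (J1 effort already set via bond 1)
b5 stroke at R2  (0-jn J1 has e-setter on 1)

2  (C1, I1 all integral)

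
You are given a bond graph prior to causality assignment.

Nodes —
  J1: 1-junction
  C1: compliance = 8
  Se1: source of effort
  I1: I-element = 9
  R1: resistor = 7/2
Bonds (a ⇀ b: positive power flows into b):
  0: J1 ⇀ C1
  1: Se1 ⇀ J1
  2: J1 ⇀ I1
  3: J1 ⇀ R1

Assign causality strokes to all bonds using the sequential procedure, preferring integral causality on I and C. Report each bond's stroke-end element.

b0 |J1
b1 |J1
b2 |I1
b3 |J1

β1 stroke→J1  (Se1 (Se) sets effort on bond)
β0 stroke→J1  (prefer integral on C1)
β2 stroke→I1  (prefer integral on I1)
β3 stroke→J1  (1-jn J1 has f-setter on 2)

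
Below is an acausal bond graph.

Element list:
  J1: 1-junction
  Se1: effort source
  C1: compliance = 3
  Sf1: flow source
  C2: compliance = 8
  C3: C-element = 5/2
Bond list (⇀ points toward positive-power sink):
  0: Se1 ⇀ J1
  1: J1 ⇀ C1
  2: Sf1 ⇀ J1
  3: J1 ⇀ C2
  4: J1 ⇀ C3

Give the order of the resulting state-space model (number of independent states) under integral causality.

#0 stroke at J1  (Se1 fixes effort; stroke away)
#2 stroke at Sf1  (source Sf1 imposes f)
#1 stroke at J1  (common-f at J1 fixed by 2)
#3 stroke at J1  (J1: bond 2 brought flow, rest push out)
#4 stroke at J1  (J1 flow already set via bond 2)

3  (C1, C2, C3 all integral)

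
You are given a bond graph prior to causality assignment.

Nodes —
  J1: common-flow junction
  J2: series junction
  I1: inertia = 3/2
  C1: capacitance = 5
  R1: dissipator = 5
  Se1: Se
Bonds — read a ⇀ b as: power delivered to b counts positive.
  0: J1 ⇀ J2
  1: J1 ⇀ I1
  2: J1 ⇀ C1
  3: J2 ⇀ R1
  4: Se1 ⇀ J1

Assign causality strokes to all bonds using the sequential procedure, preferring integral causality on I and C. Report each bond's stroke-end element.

#4 →J1  (Se1 (Se) sets effort on bond)
#1 →I1  (I1 integral (f out))
#0 →J1  (common-f at J1 fixed by 1)
#2 →J1  (common-f at J1 fixed by 1)
#3 →J2  (J2 flow already set via bond 0)

β0 →J1
β1 →I1
β2 →J1
β3 →J2
β4 →J1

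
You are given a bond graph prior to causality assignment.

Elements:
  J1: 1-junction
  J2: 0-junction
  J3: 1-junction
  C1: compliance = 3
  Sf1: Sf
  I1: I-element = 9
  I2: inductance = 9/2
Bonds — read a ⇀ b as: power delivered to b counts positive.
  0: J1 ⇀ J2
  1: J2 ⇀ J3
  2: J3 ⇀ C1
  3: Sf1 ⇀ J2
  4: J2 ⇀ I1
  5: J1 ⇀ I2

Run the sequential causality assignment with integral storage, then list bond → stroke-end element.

#3 |Sf1  (source Sf1 imposes f)
#2 |J3  (C1: C, integral causality)
#1 |J2  (closing 1-jn rule on J3)
#0 |J1  (0-jn J2 has e-setter on 1)
#4 |I1  (J2 effort already set via bond 1)
#5 |I2  (J1 needs exactly one f-in)

b0 stroke at J1
b1 stroke at J2
b2 stroke at J3
b3 stroke at Sf1
b4 stroke at I1
b5 stroke at I2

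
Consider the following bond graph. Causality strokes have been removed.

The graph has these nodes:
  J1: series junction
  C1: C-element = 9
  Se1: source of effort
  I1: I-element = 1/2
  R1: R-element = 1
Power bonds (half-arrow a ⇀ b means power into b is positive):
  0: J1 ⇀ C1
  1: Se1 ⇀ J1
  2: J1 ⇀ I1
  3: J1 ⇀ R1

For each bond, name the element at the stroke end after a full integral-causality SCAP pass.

β0 stroke at J1
β1 stroke at J1
β2 stroke at I1
β3 stroke at J1

b1 stroke→J1  (Se1: effort source, stroke at far end)
b0 stroke→J1  (prefer integral on C1)
b2 stroke→I1  (I1: I, integral causality)
b3 stroke→J1  (J1 flow already set via bond 2)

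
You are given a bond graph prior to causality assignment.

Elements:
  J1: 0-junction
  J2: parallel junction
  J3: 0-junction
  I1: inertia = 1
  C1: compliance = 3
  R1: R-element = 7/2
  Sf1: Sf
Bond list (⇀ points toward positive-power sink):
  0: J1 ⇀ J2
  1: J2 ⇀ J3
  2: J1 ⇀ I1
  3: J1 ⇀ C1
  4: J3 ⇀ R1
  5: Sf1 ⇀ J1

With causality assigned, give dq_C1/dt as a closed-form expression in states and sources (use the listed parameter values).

dq_C1/dt = F_Sf1 - p_I1 - 2*q_C1/21

bond 5 |Sf1  (Sf1 (Sf) sets flow on bond)
bond 2 |I1  (I1 integral (f out))
bond 3 |J1  (C1 integral (e out))
bond 0 |J2  (J1 effort already set via bond 3)
bond 1 |J3  (0-jn J2 has e-setter on 0)
bond 4 |R1  (0-jn J3 has e-setter on 1)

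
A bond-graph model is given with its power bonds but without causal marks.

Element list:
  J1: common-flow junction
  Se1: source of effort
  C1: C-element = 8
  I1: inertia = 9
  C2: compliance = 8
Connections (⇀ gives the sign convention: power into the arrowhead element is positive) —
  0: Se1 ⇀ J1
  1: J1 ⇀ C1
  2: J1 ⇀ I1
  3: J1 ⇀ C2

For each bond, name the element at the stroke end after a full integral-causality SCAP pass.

β0 →J1
β1 →J1
β2 →I1
β3 →J1

#0 →J1  (source Se1 imposes e)
#1 →J1  (prefer integral on C1)
#2 →I1  (I1 outputs flow p/I1)
#3 →J1  (J1 flow already set via bond 2)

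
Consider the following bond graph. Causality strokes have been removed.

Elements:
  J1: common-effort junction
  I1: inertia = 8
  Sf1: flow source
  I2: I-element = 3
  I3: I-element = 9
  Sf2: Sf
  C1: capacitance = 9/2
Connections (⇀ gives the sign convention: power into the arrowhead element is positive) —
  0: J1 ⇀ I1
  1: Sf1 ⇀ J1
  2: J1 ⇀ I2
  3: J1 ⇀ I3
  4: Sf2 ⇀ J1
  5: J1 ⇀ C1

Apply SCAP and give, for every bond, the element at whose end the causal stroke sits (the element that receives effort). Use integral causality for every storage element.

β1 stroke at Sf1  (source Sf1 imposes f)
β4 stroke at Sf2  (Sf2: flow source, stroke at near end)
β0 stroke at I1  (I1 integral (f out))
β2 stroke at I2  (prefer integral on I2)
β3 stroke at I3  (I3 integral (f out))
β5 stroke at J1  (J1 needs exactly one e-in)

bond 0 →I1
bond 1 →Sf1
bond 2 →I2
bond 3 →I3
bond 4 →Sf2
bond 5 →J1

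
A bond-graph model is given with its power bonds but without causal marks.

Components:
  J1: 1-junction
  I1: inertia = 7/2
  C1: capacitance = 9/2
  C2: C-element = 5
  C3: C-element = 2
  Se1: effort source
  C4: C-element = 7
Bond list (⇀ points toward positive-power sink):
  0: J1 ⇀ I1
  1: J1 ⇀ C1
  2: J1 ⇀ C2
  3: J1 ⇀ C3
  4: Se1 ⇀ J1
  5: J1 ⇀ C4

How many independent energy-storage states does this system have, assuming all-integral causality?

5  (C1, C2, C3, C4, I1 all integral)

#4 |J1  (Se1: effort source, stroke at far end)
#0 |I1  (I1 outputs flow p/I1)
#1 |J1  (J1 flow already set via bond 0)
#2 |J1  (1-jn J1 has f-setter on 0)
#3 |J1  (common-f at J1 fixed by 0)
#5 |J1  (J1: bond 0 brought flow, rest push out)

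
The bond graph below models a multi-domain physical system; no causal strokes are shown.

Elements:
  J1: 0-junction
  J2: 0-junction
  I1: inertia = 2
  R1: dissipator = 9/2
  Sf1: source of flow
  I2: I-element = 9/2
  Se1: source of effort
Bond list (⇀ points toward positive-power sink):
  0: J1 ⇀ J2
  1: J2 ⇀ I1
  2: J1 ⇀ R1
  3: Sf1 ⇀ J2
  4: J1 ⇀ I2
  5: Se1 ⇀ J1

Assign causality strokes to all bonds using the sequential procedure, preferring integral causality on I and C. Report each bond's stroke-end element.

#3 stroke at Sf1  (Sf1 (Sf) sets flow on bond)
#5 stroke at J1  (Se1 fixes effort; stroke away)
#0 stroke at J2  (0-jn J1 has e-setter on 5)
#2 stroke at R1  (J1: bond 5 brought effort, rest push out)
#4 stroke at I2  (common-e at J1 fixed by 5)
#1 stroke at I1  (0-jn J2 has e-setter on 0)

#0 stroke at J2
#1 stroke at I1
#2 stroke at R1
#3 stroke at Sf1
#4 stroke at I2
#5 stroke at J1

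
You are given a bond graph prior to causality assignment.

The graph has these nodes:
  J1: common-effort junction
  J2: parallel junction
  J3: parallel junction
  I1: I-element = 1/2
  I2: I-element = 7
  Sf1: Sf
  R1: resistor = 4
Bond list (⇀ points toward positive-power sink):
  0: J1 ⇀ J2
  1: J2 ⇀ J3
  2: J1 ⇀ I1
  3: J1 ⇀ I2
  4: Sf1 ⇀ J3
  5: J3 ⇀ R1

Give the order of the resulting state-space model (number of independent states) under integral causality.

#4 stroke at Sf1  (source Sf1 imposes f)
#2 stroke at I1  (I1 outputs flow p/I1)
#3 stroke at I2  (I2 integral (f out))
#0 stroke at J1  (only one effort-in slot at J1)
#1 stroke at J2  (J2 needs exactly one e-in)
#5 stroke at J3  (closing 0-jn rule on J3)

2  (I1, I2 all integral)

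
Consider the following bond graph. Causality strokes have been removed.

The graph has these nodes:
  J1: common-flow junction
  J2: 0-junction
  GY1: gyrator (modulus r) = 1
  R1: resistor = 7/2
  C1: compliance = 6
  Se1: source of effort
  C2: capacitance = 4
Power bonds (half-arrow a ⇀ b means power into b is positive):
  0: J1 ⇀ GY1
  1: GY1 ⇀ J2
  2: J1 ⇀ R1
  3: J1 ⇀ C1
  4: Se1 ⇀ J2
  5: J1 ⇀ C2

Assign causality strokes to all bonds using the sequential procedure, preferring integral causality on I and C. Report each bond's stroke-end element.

β4 →J2  (Se1: effort source, stroke at far end)
β1 →GY1  (J2 effort already set via bond 4)
β0 →GY1  (through GY1, causality inverts; strokes same side of GY1)
β2 →J1  (common-f at J1 fixed by 0)
β3 →J1  (1-jn J1 has f-setter on 0)
β5 →J1  (J1 flow already set via bond 0)

b0 stroke at GY1
b1 stroke at GY1
b2 stroke at J1
b3 stroke at J1
b4 stroke at J2
b5 stroke at J1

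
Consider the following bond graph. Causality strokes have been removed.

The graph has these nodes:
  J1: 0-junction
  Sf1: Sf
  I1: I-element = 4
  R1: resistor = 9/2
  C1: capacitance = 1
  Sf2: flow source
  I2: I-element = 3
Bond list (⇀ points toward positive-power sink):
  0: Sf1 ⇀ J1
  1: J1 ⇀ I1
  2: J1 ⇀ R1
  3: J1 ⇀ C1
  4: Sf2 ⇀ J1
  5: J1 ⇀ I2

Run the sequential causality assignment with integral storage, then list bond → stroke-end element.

b0 stroke→Sf1
b1 stroke→I1
b2 stroke→R1
b3 stroke→J1
b4 stroke→Sf2
b5 stroke→I2

β0 stroke→Sf1  (Sf1 fixes flow; stroke at Sf1)
β4 stroke→Sf2  (Sf2 fixes flow; stroke at Sf2)
β1 stroke→I1  (I1 outputs flow p/I1)
β3 stroke→J1  (C1 integral (e out))
β2 stroke→R1  (0-jn J1 has e-setter on 3)
β5 stroke→I2  (J1 effort already set via bond 3)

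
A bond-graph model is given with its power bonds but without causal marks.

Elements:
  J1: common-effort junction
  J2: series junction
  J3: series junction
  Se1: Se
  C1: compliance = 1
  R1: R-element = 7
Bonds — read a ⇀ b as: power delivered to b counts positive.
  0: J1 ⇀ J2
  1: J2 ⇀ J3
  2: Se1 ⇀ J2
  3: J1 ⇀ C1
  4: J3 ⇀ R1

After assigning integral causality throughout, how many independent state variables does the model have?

1  (C1 all integral)

#2 →J2  (Se1 fixes effort; stroke away)
#3 →J1  (C1 outputs effort q/C1)
#0 →J2  (0-jn J1 has e-setter on 3)
#1 →J3  (J2: last free bond brings flow in)
#4 →R1  (closing 1-jn rule on J3)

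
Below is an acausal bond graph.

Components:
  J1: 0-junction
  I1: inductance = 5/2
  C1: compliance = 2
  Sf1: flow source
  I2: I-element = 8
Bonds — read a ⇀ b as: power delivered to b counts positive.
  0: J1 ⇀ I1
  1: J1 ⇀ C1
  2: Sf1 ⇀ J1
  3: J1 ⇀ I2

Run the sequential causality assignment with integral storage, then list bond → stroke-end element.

bond 2 stroke→Sf1  (Sf1 fixes flow; stroke at Sf1)
bond 0 stroke→I1  (I1: I, integral causality)
bond 1 stroke→J1  (C1: C, integral causality)
bond 3 stroke→I2  (J1 effort already set via bond 1)

bond 0 |I1
bond 1 |J1
bond 2 |Sf1
bond 3 |I2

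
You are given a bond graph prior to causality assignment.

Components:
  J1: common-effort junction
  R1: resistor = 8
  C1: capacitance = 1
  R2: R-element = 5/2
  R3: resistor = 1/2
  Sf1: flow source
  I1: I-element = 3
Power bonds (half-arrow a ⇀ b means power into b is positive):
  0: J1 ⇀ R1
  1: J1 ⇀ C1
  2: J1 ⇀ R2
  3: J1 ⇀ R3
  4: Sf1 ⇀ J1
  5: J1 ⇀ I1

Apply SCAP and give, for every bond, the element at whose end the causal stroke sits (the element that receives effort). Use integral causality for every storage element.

b4 stroke→Sf1  (source Sf1 imposes f)
b1 stroke→J1  (prefer integral on C1)
b0 stroke→R1  (0-jn J1 has e-setter on 1)
b2 stroke→R2  (J1 effort already set via bond 1)
b3 stroke→R3  (J1: bond 1 brought effort, rest push out)
b5 stroke→I1  (0-jn J1 has e-setter on 1)

bond 0 stroke at R1
bond 1 stroke at J1
bond 2 stroke at R2
bond 3 stroke at R3
bond 4 stroke at Sf1
bond 5 stroke at I1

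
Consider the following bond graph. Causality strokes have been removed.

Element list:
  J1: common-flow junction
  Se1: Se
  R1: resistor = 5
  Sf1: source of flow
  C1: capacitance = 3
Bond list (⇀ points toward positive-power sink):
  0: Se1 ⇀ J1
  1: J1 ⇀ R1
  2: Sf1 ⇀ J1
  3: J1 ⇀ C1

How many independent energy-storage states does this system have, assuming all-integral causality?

1  (C1 all integral)

b0 →J1  (Se1: effort source, stroke at far end)
b2 →Sf1  (Sf1 fixes flow; stroke at Sf1)
b1 →J1  (common-f at J1 fixed by 2)
b3 →J1  (1-jn J1 has f-setter on 2)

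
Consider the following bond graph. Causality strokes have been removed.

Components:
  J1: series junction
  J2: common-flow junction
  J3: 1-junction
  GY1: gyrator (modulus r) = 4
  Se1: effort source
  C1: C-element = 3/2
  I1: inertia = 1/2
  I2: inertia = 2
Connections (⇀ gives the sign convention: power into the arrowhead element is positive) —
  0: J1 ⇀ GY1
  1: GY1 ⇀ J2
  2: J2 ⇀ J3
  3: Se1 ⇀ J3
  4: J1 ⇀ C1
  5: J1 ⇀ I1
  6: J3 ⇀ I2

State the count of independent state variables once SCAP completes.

3  (C1, I1, I2 all integral)

b3 stroke at J3  (Se1 fixes effort; stroke away)
b4 stroke at J1  (C1: C, integral causality)
b5 stroke at I1  (I1: I, integral causality)
b0 stroke at J1  (J1 flow already set via bond 5)
b1 stroke at J2  (GY1 both-in/both-out from 0)
b2 stroke at J3  (closing 1-jn rule on J2)
b6 stroke at I2  (closing 1-jn rule on J3)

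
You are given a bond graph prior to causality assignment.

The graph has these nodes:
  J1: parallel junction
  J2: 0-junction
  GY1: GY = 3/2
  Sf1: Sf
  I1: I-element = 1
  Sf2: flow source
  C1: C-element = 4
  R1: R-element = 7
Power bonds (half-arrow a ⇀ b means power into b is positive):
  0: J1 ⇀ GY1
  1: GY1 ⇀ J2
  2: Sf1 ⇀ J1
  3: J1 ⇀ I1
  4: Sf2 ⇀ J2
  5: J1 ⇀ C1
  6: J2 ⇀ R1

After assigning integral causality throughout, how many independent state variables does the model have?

2  (C1, I1 all integral)

b2 stroke→Sf1  (Sf1: flow source, stroke at near end)
b4 stroke→Sf2  (source Sf2 imposes f)
b3 stroke→I1  (I1: I, integral causality)
b5 stroke→J1  (C1: C, integral causality)
b0 stroke→GY1  (0-jn J1 has e-setter on 5)
b1 stroke→GY1  (through GY1, causality inverts; strokes same side of GY1)
b6 stroke→J2  (J2: last free bond brings effort in)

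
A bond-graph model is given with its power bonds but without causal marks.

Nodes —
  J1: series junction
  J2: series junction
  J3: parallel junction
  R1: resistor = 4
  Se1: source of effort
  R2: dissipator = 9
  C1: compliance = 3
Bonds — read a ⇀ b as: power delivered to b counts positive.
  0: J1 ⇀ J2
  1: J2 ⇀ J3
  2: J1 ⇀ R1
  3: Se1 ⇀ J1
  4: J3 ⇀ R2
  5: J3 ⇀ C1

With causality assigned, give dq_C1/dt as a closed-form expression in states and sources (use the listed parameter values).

#3 stroke→J1  (Se1 (Se) sets effort on bond)
#5 stroke→J3  (C1: C, integral causality)
#1 stroke→J2  (common-e at J3 fixed by 5)
#4 stroke→R2  (J3: bond 5 brought effort, rest push out)
#0 stroke→J1  (only one flow-in slot at J2)
#2 stroke→R1  (only one flow-in slot at J1)

dq_C1/dt = E_Se1/4 - 13*q_C1/108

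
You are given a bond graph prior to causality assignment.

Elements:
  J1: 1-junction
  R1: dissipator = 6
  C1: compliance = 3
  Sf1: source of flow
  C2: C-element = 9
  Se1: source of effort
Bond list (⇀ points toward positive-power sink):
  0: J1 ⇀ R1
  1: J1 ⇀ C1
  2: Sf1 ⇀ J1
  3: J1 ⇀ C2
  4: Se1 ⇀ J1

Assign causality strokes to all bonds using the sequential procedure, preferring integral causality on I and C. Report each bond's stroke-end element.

bond 0 stroke at J1
bond 1 stroke at J1
bond 2 stroke at Sf1
bond 3 stroke at J1
bond 4 stroke at J1

bond 2 stroke at Sf1  (Sf1 (Sf) sets flow on bond)
bond 4 stroke at J1  (Se1 (Se) sets effort on bond)
bond 0 stroke at J1  (J1 flow already set via bond 2)
bond 1 stroke at J1  (J1: bond 2 brought flow, rest push out)
bond 3 stroke at J1  (J1: bond 2 brought flow, rest push out)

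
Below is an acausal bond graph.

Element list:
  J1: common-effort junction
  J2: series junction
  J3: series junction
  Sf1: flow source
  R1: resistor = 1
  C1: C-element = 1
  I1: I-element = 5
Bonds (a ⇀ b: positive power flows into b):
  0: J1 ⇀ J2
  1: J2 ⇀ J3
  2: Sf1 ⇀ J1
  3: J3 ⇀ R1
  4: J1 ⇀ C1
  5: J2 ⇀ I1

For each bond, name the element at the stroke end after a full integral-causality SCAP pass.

#0 →J2
#1 →J2
#2 →Sf1
#3 →J3
#4 →J1
#5 →I1

#2 stroke→Sf1  (Sf1: flow source, stroke at near end)
#4 stroke→J1  (C1: C, integral causality)
#0 stroke→J2  (J1 effort already set via bond 4)
#5 stroke→I1  (I1 integral (f out))
#1 stroke→J2  (J2: bond 5 brought flow, rest push out)
#3 stroke→J3  (J3 flow already set via bond 1)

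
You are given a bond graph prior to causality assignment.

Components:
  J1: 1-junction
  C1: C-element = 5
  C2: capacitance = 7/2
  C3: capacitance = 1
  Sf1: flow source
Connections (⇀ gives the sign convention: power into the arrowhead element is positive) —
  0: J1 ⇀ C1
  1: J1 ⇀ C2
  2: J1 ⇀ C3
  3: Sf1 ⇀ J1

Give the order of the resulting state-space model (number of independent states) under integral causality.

β3 |Sf1  (source Sf1 imposes f)
β0 |J1  (common-f at J1 fixed by 3)
β1 |J1  (common-f at J1 fixed by 3)
β2 |J1  (1-jn J1 has f-setter on 3)

3  (C1, C2, C3 all integral)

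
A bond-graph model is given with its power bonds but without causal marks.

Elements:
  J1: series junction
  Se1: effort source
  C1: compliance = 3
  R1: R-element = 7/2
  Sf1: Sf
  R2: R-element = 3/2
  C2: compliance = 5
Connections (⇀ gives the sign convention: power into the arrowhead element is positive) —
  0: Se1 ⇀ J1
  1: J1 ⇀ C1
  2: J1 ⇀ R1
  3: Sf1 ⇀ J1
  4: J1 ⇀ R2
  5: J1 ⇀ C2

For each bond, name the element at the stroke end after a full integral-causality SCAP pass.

b0 stroke at J1  (source Se1 imposes e)
b3 stroke at Sf1  (Sf1 fixes flow; stroke at Sf1)
b1 stroke at J1  (1-jn J1 has f-setter on 3)
b2 stroke at J1  (1-jn J1 has f-setter on 3)
b4 stroke at J1  (common-f at J1 fixed by 3)
b5 stroke at J1  (1-jn J1 has f-setter on 3)

b0 |J1
b1 |J1
b2 |J1
b3 |Sf1
b4 |J1
b5 |J1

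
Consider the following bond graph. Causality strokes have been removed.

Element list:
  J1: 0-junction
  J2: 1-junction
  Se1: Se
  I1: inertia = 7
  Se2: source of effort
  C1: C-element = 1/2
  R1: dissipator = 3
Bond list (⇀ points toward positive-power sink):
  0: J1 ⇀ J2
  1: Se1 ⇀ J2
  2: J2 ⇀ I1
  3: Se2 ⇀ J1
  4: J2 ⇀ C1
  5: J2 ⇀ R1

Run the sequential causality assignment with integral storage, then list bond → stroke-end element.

β1 stroke→J2  (source Se1 imposes e)
β3 stroke→J1  (Se2: effort source, stroke at far end)
β0 stroke→J2  (J1 effort already set via bond 3)
β2 stroke→I1  (prefer integral on I1)
β4 stroke→J2  (common-f at J2 fixed by 2)
β5 stroke→J2  (J2 flow already set via bond 2)

bond 0 →J2
bond 1 →J2
bond 2 →I1
bond 3 →J1
bond 4 →J2
bond 5 →J2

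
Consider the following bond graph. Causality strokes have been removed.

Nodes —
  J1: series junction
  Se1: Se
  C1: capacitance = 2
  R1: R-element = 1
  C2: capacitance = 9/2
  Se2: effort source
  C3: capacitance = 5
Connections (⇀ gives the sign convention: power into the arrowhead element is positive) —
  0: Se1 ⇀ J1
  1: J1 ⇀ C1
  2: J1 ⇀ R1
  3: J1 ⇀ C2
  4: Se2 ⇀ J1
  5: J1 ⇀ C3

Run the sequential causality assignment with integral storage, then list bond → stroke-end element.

bond 0 stroke→J1
bond 1 stroke→J1
bond 2 stroke→R1
bond 3 stroke→J1
bond 4 stroke→J1
bond 5 stroke→J1

#0 →J1  (Se1 fixes effort; stroke away)
#4 →J1  (source Se2 imposes e)
#1 →J1  (C1 outputs effort q/C1)
#3 →J1  (C2 integral (e out))
#5 →J1  (C3 integral (e out))
#2 →R1  (closing 1-jn rule on J1)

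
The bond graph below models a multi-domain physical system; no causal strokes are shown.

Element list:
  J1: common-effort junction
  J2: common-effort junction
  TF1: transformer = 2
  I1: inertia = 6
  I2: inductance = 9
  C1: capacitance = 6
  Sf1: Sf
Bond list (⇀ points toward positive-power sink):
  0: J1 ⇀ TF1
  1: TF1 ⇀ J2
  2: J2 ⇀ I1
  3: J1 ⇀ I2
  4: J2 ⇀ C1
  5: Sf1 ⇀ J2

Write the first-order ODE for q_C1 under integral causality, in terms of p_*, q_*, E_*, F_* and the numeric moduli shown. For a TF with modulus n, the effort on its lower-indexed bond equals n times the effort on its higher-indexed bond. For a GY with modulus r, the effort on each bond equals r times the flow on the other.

β5 →Sf1  (Sf1 (Sf) sets flow on bond)
β2 →I1  (I1 outputs flow p/I1)
β3 →I2  (prefer integral on I2)
β0 →J1  (J1: last free bond brings effort in)
β1 →TF1  (TF TF1: opposite of bond 0)
β4 →J2  (J2: last free bond brings effort in)

dq_C1/dt = F_Sf1 - p_I1/6 - 2*p_I2/9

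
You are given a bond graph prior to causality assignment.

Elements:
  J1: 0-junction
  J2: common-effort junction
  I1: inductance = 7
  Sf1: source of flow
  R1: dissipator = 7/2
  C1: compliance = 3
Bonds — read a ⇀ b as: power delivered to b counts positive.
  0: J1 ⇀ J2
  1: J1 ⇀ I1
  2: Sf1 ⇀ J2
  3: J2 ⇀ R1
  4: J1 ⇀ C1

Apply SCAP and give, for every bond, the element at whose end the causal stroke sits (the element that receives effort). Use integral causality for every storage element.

bond 0 stroke→J2
bond 1 stroke→I1
bond 2 stroke→Sf1
bond 3 stroke→R1
bond 4 stroke→J1

#2 stroke at Sf1  (Sf1 (Sf) sets flow on bond)
#1 stroke at I1  (I1 outputs flow p/I1)
#4 stroke at J1  (C1: C, integral causality)
#0 stroke at J2  (J1: bond 4 brought effort, rest push out)
#3 stroke at R1  (J2: bond 0 brought effort, rest push out)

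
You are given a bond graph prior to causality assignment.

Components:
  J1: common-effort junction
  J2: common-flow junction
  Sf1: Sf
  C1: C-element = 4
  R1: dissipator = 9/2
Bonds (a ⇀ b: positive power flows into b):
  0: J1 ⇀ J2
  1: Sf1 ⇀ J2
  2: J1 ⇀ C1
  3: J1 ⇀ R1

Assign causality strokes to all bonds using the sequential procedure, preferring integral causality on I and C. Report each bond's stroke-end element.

β1 stroke at Sf1  (source Sf1 imposes f)
β0 stroke at J2  (common-f at J2 fixed by 1)
β2 stroke at J1  (C1 integral (e out))
β3 stroke at R1  (common-e at J1 fixed by 2)

β0 stroke→J2
β1 stroke→Sf1
β2 stroke→J1
β3 stroke→R1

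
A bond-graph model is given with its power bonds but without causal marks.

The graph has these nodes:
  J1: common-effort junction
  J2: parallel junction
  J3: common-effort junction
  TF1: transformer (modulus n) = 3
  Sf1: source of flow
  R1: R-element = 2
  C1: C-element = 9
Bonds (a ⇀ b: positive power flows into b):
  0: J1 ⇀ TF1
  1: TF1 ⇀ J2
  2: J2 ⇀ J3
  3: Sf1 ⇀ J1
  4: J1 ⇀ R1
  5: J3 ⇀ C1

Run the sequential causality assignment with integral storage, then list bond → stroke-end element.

β0 →J1
β1 →TF1
β2 →J2
β3 →Sf1
β4 →R1
β5 →J3

β3 |Sf1  (source Sf1 imposes f)
β5 |J3  (C1 integral (e out))
β2 |J2  (J3: bond 5 brought effort, rest push out)
β1 |TF1  (common-e at J2 fixed by 2)
β0 |J1  (TF TF1: opposite of bond 1)
β4 |R1  (0-jn J1 has e-setter on 0)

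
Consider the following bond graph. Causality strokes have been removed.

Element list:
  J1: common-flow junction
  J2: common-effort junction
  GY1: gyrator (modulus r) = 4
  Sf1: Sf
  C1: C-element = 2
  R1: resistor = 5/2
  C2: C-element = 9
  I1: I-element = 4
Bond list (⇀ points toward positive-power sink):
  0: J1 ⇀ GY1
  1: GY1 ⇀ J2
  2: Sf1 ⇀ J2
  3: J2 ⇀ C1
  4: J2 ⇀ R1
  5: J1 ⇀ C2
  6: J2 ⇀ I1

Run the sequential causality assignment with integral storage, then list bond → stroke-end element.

bond 0 stroke at GY1
bond 1 stroke at GY1
bond 2 stroke at Sf1
bond 3 stroke at J2
bond 4 stroke at R1
bond 5 stroke at J1
bond 6 stroke at I1

#2 stroke→Sf1  (Sf1 (Sf) sets flow on bond)
#3 stroke→J2  (C1 integral (e out))
#1 stroke→GY1  (0-jn J2 has e-setter on 3)
#4 stroke→R1  (0-jn J2 has e-setter on 3)
#6 stroke→I1  (J2 effort already set via bond 3)
#0 stroke→GY1  (through GY1, causality inverts; strokes same side of GY1)
#5 stroke→J1  (J1: bond 0 brought flow, rest push out)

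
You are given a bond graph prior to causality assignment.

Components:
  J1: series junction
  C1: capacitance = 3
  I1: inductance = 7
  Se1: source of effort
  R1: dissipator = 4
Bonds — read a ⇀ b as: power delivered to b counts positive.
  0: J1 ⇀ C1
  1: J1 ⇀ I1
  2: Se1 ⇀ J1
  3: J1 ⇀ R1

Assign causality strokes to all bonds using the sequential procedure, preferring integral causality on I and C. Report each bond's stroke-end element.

b0 |J1
b1 |I1
b2 |J1
b3 |J1

b2 stroke at J1  (Se1 fixes effort; stroke away)
b0 stroke at J1  (C1: C, integral causality)
b1 stroke at I1  (I1: I, integral causality)
b3 stroke at J1  (common-f at J1 fixed by 1)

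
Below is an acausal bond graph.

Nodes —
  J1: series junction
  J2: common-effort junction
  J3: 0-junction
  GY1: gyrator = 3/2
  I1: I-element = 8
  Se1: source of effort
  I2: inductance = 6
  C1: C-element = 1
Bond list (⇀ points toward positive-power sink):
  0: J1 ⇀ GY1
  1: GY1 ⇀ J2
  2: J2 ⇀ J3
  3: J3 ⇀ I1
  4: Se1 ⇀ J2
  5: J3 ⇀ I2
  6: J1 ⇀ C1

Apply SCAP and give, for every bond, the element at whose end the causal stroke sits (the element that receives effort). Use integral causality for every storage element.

bond 4 stroke→J2  (Se1 fixes effort; stroke away)
bond 1 stroke→GY1  (common-e at J2 fixed by 4)
bond 2 stroke→J3  (J2 effort already set via bond 4)
bond 3 stroke→I1  (J3: bond 2 brought effort, rest push out)
bond 5 stroke→I2  (common-e at J3 fixed by 2)
bond 0 stroke→GY1  (through GY1, causality inverts; strokes same side of GY1)
bond 6 stroke→J1  (J1: bond 0 brought flow, rest push out)

#0 stroke at GY1
#1 stroke at GY1
#2 stroke at J3
#3 stroke at I1
#4 stroke at J2
#5 stroke at I2
#6 stroke at J1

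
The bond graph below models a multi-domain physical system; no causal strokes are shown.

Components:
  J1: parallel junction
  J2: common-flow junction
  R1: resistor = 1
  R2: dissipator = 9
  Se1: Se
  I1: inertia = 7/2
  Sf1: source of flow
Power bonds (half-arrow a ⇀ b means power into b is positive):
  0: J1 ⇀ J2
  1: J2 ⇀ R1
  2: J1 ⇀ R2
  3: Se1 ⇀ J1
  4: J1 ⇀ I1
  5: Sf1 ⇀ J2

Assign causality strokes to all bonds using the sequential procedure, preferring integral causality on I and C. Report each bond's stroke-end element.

#0 →J2
#1 →J2
#2 →R2
#3 →J1
#4 →I1
#5 →Sf1

b3 |J1  (Se1: effort source, stroke at far end)
b5 |Sf1  (source Sf1 imposes f)
b0 |J2  (J1: bond 3 brought effort, rest push out)
b2 |R2  (J1: bond 3 brought effort, rest push out)
b4 |I1  (J1: bond 3 brought effort, rest push out)
b1 |J2  (J2: bond 5 brought flow, rest push out)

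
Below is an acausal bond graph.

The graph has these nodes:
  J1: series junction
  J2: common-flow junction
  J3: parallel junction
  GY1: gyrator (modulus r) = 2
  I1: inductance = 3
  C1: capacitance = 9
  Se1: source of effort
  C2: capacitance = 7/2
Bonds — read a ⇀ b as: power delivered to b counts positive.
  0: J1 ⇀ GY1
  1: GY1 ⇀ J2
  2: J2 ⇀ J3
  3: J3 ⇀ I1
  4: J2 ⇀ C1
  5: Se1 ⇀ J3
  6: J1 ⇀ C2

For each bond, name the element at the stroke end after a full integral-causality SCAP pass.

bond 0 stroke at GY1
bond 1 stroke at GY1
bond 2 stroke at J2
bond 3 stroke at I1
bond 4 stroke at J2
bond 5 stroke at J3
bond 6 stroke at J1

bond 5 |J3  (Se1 (Se) sets effort on bond)
bond 2 |J2  (J3: bond 5 brought effort, rest push out)
bond 3 |I1  (J3 effort already set via bond 5)
bond 4 |J2  (C1 integral (e out))
bond 1 |GY1  (closing 1-jn rule on J2)
bond 0 |GY1  (through GY1, causality inverts; strokes same side of GY1)
bond 6 |J1  (J1: bond 0 brought flow, rest push out)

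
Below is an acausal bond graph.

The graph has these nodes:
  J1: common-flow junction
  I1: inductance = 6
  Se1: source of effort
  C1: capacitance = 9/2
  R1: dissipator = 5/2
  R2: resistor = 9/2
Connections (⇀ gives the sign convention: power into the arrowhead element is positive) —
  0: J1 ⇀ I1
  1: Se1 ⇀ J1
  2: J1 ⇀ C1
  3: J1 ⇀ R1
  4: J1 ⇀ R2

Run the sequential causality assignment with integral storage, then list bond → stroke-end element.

#0 |I1
#1 |J1
#2 |J1
#3 |J1
#4 |J1

b1 |J1  (source Se1 imposes e)
b0 |I1  (I1 outputs flow p/I1)
b2 |J1  (1-jn J1 has f-setter on 0)
b3 |J1  (1-jn J1 has f-setter on 0)
b4 |J1  (common-f at J1 fixed by 0)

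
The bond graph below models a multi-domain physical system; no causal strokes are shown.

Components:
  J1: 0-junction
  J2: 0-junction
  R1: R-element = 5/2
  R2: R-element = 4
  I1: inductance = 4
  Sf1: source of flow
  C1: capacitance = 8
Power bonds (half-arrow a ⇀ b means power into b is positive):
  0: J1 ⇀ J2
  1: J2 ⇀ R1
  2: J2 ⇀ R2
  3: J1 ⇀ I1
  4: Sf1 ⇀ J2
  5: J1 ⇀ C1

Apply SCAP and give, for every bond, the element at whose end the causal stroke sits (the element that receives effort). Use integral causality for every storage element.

b0 stroke at J2
b1 stroke at R1
b2 stroke at R2
b3 stroke at I1
b4 stroke at Sf1
b5 stroke at J1

bond 4 stroke→Sf1  (Sf1 (Sf) sets flow on bond)
bond 3 stroke→I1  (I1 integral (f out))
bond 5 stroke→J1  (C1: C, integral causality)
bond 0 stroke→J2  (0-jn J1 has e-setter on 5)
bond 1 stroke→R1  (J2 effort already set via bond 0)
bond 2 stroke→R2  (J2 effort already set via bond 0)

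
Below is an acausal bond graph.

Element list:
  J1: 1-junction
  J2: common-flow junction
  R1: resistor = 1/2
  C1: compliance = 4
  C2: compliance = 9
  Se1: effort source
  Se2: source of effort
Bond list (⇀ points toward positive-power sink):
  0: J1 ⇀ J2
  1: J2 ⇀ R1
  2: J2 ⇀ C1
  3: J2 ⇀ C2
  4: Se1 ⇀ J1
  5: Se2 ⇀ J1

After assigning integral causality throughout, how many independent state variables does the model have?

b4 stroke→J1  (Se1: effort source, stroke at far end)
b5 stroke→J1  (Se2 (Se) sets effort on bond)
b0 stroke→J2  (J1: last free bond brings flow in)
b2 stroke→J2  (C1: C, integral causality)
b3 stroke→J2  (C2 outputs effort q/C2)
b1 stroke→R1  (closing 1-jn rule on J2)

2  (C1, C2 all integral)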